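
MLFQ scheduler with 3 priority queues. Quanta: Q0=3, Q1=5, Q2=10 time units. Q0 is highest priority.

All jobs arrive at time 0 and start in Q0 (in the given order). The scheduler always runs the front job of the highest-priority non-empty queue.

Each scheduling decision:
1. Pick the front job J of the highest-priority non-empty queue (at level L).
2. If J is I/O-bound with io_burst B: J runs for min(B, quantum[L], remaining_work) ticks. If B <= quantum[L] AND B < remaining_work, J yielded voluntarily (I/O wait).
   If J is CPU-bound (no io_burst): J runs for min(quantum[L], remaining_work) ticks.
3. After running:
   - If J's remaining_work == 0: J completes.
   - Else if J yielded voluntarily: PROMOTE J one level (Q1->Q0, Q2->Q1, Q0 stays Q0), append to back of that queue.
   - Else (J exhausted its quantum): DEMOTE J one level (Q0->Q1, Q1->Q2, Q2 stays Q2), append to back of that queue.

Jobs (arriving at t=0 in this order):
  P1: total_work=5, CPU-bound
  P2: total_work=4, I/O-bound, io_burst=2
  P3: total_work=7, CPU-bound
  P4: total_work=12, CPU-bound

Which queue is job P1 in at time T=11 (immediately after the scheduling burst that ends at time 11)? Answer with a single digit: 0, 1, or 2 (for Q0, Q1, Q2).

t=0-3: P1@Q0 runs 3, rem=2, quantum used, demote→Q1. Q0=[P2,P3,P4] Q1=[P1] Q2=[]
t=3-5: P2@Q0 runs 2, rem=2, I/O yield, promote→Q0. Q0=[P3,P4,P2] Q1=[P1] Q2=[]
t=5-8: P3@Q0 runs 3, rem=4, quantum used, demote→Q1. Q0=[P4,P2] Q1=[P1,P3] Q2=[]
t=8-11: P4@Q0 runs 3, rem=9, quantum used, demote→Q1. Q0=[P2] Q1=[P1,P3,P4] Q2=[]
t=11-13: P2@Q0 runs 2, rem=0, completes. Q0=[] Q1=[P1,P3,P4] Q2=[]
t=13-15: P1@Q1 runs 2, rem=0, completes. Q0=[] Q1=[P3,P4] Q2=[]
t=15-19: P3@Q1 runs 4, rem=0, completes. Q0=[] Q1=[P4] Q2=[]
t=19-24: P4@Q1 runs 5, rem=4, quantum used, demote→Q2. Q0=[] Q1=[] Q2=[P4]
t=24-28: P4@Q2 runs 4, rem=0, completes. Q0=[] Q1=[] Q2=[]

Answer: 1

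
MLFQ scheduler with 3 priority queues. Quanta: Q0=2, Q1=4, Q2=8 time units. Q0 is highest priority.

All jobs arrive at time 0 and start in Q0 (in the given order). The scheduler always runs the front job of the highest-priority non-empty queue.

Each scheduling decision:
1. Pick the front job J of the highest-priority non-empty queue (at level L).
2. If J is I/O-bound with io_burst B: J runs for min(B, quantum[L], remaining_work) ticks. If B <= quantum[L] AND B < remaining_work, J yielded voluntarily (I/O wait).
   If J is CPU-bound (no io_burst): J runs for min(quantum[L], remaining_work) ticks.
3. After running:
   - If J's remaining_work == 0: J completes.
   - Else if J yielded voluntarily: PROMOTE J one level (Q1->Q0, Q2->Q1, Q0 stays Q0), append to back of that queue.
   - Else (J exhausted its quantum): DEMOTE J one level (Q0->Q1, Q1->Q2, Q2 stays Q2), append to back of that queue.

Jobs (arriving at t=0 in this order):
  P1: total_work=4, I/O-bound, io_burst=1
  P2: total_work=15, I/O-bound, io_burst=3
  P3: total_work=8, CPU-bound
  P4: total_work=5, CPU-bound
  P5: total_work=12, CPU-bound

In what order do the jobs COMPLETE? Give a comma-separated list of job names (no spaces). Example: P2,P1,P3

t=0-1: P1@Q0 runs 1, rem=3, I/O yield, promote→Q0. Q0=[P2,P3,P4,P5,P1] Q1=[] Q2=[]
t=1-3: P2@Q0 runs 2, rem=13, quantum used, demote→Q1. Q0=[P3,P4,P5,P1] Q1=[P2] Q2=[]
t=3-5: P3@Q0 runs 2, rem=6, quantum used, demote→Q1. Q0=[P4,P5,P1] Q1=[P2,P3] Q2=[]
t=5-7: P4@Q0 runs 2, rem=3, quantum used, demote→Q1. Q0=[P5,P1] Q1=[P2,P3,P4] Q2=[]
t=7-9: P5@Q0 runs 2, rem=10, quantum used, demote→Q1. Q0=[P1] Q1=[P2,P3,P4,P5] Q2=[]
t=9-10: P1@Q0 runs 1, rem=2, I/O yield, promote→Q0. Q0=[P1] Q1=[P2,P3,P4,P5] Q2=[]
t=10-11: P1@Q0 runs 1, rem=1, I/O yield, promote→Q0. Q0=[P1] Q1=[P2,P3,P4,P5] Q2=[]
t=11-12: P1@Q0 runs 1, rem=0, completes. Q0=[] Q1=[P2,P3,P4,P5] Q2=[]
t=12-15: P2@Q1 runs 3, rem=10, I/O yield, promote→Q0. Q0=[P2] Q1=[P3,P4,P5] Q2=[]
t=15-17: P2@Q0 runs 2, rem=8, quantum used, demote→Q1. Q0=[] Q1=[P3,P4,P5,P2] Q2=[]
t=17-21: P3@Q1 runs 4, rem=2, quantum used, demote→Q2. Q0=[] Q1=[P4,P5,P2] Q2=[P3]
t=21-24: P4@Q1 runs 3, rem=0, completes. Q0=[] Q1=[P5,P2] Q2=[P3]
t=24-28: P5@Q1 runs 4, rem=6, quantum used, demote→Q2. Q0=[] Q1=[P2] Q2=[P3,P5]
t=28-31: P2@Q1 runs 3, rem=5, I/O yield, promote→Q0. Q0=[P2] Q1=[] Q2=[P3,P5]
t=31-33: P2@Q0 runs 2, rem=3, quantum used, demote→Q1. Q0=[] Q1=[P2] Q2=[P3,P5]
t=33-36: P2@Q1 runs 3, rem=0, completes. Q0=[] Q1=[] Q2=[P3,P5]
t=36-38: P3@Q2 runs 2, rem=0, completes. Q0=[] Q1=[] Q2=[P5]
t=38-44: P5@Q2 runs 6, rem=0, completes. Q0=[] Q1=[] Q2=[]

Answer: P1,P4,P2,P3,P5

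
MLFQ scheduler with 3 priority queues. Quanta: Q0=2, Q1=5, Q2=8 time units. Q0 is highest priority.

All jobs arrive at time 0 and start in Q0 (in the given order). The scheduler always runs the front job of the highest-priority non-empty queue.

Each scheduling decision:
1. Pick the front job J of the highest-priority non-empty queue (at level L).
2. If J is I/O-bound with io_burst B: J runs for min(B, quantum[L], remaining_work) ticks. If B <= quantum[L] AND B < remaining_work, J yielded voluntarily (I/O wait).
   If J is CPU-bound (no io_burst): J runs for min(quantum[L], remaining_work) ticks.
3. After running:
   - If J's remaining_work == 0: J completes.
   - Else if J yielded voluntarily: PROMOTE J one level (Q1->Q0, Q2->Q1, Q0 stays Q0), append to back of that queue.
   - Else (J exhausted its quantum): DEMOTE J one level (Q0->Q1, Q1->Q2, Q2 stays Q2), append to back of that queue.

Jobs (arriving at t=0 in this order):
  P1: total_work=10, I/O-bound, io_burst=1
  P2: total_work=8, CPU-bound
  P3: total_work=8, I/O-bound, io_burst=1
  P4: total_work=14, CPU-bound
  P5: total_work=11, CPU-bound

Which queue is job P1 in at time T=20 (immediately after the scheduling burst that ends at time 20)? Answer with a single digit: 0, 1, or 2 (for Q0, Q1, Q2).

t=0-1: P1@Q0 runs 1, rem=9, I/O yield, promote→Q0. Q0=[P2,P3,P4,P5,P1] Q1=[] Q2=[]
t=1-3: P2@Q0 runs 2, rem=6, quantum used, demote→Q1. Q0=[P3,P4,P5,P1] Q1=[P2] Q2=[]
t=3-4: P3@Q0 runs 1, rem=7, I/O yield, promote→Q0. Q0=[P4,P5,P1,P3] Q1=[P2] Q2=[]
t=4-6: P4@Q0 runs 2, rem=12, quantum used, demote→Q1. Q0=[P5,P1,P3] Q1=[P2,P4] Q2=[]
t=6-8: P5@Q0 runs 2, rem=9, quantum used, demote→Q1. Q0=[P1,P3] Q1=[P2,P4,P5] Q2=[]
t=8-9: P1@Q0 runs 1, rem=8, I/O yield, promote→Q0. Q0=[P3,P1] Q1=[P2,P4,P5] Q2=[]
t=9-10: P3@Q0 runs 1, rem=6, I/O yield, promote→Q0. Q0=[P1,P3] Q1=[P2,P4,P5] Q2=[]
t=10-11: P1@Q0 runs 1, rem=7, I/O yield, promote→Q0. Q0=[P3,P1] Q1=[P2,P4,P5] Q2=[]
t=11-12: P3@Q0 runs 1, rem=5, I/O yield, promote→Q0. Q0=[P1,P3] Q1=[P2,P4,P5] Q2=[]
t=12-13: P1@Q0 runs 1, rem=6, I/O yield, promote→Q0. Q0=[P3,P1] Q1=[P2,P4,P5] Q2=[]
t=13-14: P3@Q0 runs 1, rem=4, I/O yield, promote→Q0. Q0=[P1,P3] Q1=[P2,P4,P5] Q2=[]
t=14-15: P1@Q0 runs 1, rem=5, I/O yield, promote→Q0. Q0=[P3,P1] Q1=[P2,P4,P5] Q2=[]
t=15-16: P3@Q0 runs 1, rem=3, I/O yield, promote→Q0. Q0=[P1,P3] Q1=[P2,P4,P5] Q2=[]
t=16-17: P1@Q0 runs 1, rem=4, I/O yield, promote→Q0. Q0=[P3,P1] Q1=[P2,P4,P5] Q2=[]
t=17-18: P3@Q0 runs 1, rem=2, I/O yield, promote→Q0. Q0=[P1,P3] Q1=[P2,P4,P5] Q2=[]
t=18-19: P1@Q0 runs 1, rem=3, I/O yield, promote→Q0. Q0=[P3,P1] Q1=[P2,P4,P5] Q2=[]
t=19-20: P3@Q0 runs 1, rem=1, I/O yield, promote→Q0. Q0=[P1,P3] Q1=[P2,P4,P5] Q2=[]
t=20-21: P1@Q0 runs 1, rem=2, I/O yield, promote→Q0. Q0=[P3,P1] Q1=[P2,P4,P5] Q2=[]
t=21-22: P3@Q0 runs 1, rem=0, completes. Q0=[P1] Q1=[P2,P4,P5] Q2=[]
t=22-23: P1@Q0 runs 1, rem=1, I/O yield, promote→Q0. Q0=[P1] Q1=[P2,P4,P5] Q2=[]
t=23-24: P1@Q0 runs 1, rem=0, completes. Q0=[] Q1=[P2,P4,P5] Q2=[]
t=24-29: P2@Q1 runs 5, rem=1, quantum used, demote→Q2. Q0=[] Q1=[P4,P5] Q2=[P2]
t=29-34: P4@Q1 runs 5, rem=7, quantum used, demote→Q2. Q0=[] Q1=[P5] Q2=[P2,P4]
t=34-39: P5@Q1 runs 5, rem=4, quantum used, demote→Q2. Q0=[] Q1=[] Q2=[P2,P4,P5]
t=39-40: P2@Q2 runs 1, rem=0, completes. Q0=[] Q1=[] Q2=[P4,P5]
t=40-47: P4@Q2 runs 7, rem=0, completes. Q0=[] Q1=[] Q2=[P5]
t=47-51: P5@Q2 runs 4, rem=0, completes. Q0=[] Q1=[] Q2=[]

Answer: 0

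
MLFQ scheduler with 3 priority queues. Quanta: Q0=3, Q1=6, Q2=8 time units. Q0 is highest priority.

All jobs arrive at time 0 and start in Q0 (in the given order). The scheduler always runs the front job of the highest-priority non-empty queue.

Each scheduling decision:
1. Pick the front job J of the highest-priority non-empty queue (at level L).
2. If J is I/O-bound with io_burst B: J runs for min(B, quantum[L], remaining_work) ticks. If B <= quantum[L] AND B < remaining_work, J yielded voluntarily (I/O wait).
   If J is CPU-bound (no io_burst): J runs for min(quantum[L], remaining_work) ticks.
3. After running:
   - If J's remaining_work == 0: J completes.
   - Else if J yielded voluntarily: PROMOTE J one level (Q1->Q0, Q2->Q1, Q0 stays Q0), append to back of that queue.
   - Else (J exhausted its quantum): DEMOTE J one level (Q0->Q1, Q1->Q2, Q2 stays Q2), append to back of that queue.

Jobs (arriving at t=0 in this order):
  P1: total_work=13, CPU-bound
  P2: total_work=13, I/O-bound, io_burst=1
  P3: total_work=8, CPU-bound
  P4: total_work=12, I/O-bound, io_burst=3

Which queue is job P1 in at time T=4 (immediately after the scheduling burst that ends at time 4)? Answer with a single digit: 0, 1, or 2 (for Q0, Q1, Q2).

Answer: 1

Derivation:
t=0-3: P1@Q0 runs 3, rem=10, quantum used, demote→Q1. Q0=[P2,P3,P4] Q1=[P1] Q2=[]
t=3-4: P2@Q0 runs 1, rem=12, I/O yield, promote→Q0. Q0=[P3,P4,P2] Q1=[P1] Q2=[]
t=4-7: P3@Q0 runs 3, rem=5, quantum used, demote→Q1. Q0=[P4,P2] Q1=[P1,P3] Q2=[]
t=7-10: P4@Q0 runs 3, rem=9, I/O yield, promote→Q0. Q0=[P2,P4] Q1=[P1,P3] Q2=[]
t=10-11: P2@Q0 runs 1, rem=11, I/O yield, promote→Q0. Q0=[P4,P2] Q1=[P1,P3] Q2=[]
t=11-14: P4@Q0 runs 3, rem=6, I/O yield, promote→Q0. Q0=[P2,P4] Q1=[P1,P3] Q2=[]
t=14-15: P2@Q0 runs 1, rem=10, I/O yield, promote→Q0. Q0=[P4,P2] Q1=[P1,P3] Q2=[]
t=15-18: P4@Q0 runs 3, rem=3, I/O yield, promote→Q0. Q0=[P2,P4] Q1=[P1,P3] Q2=[]
t=18-19: P2@Q0 runs 1, rem=9, I/O yield, promote→Q0. Q0=[P4,P2] Q1=[P1,P3] Q2=[]
t=19-22: P4@Q0 runs 3, rem=0, completes. Q0=[P2] Q1=[P1,P3] Q2=[]
t=22-23: P2@Q0 runs 1, rem=8, I/O yield, promote→Q0. Q0=[P2] Q1=[P1,P3] Q2=[]
t=23-24: P2@Q0 runs 1, rem=7, I/O yield, promote→Q0. Q0=[P2] Q1=[P1,P3] Q2=[]
t=24-25: P2@Q0 runs 1, rem=6, I/O yield, promote→Q0. Q0=[P2] Q1=[P1,P3] Q2=[]
t=25-26: P2@Q0 runs 1, rem=5, I/O yield, promote→Q0. Q0=[P2] Q1=[P1,P3] Q2=[]
t=26-27: P2@Q0 runs 1, rem=4, I/O yield, promote→Q0. Q0=[P2] Q1=[P1,P3] Q2=[]
t=27-28: P2@Q0 runs 1, rem=3, I/O yield, promote→Q0. Q0=[P2] Q1=[P1,P3] Q2=[]
t=28-29: P2@Q0 runs 1, rem=2, I/O yield, promote→Q0. Q0=[P2] Q1=[P1,P3] Q2=[]
t=29-30: P2@Q0 runs 1, rem=1, I/O yield, promote→Q0. Q0=[P2] Q1=[P1,P3] Q2=[]
t=30-31: P2@Q0 runs 1, rem=0, completes. Q0=[] Q1=[P1,P3] Q2=[]
t=31-37: P1@Q1 runs 6, rem=4, quantum used, demote→Q2. Q0=[] Q1=[P3] Q2=[P1]
t=37-42: P3@Q1 runs 5, rem=0, completes. Q0=[] Q1=[] Q2=[P1]
t=42-46: P1@Q2 runs 4, rem=0, completes. Q0=[] Q1=[] Q2=[]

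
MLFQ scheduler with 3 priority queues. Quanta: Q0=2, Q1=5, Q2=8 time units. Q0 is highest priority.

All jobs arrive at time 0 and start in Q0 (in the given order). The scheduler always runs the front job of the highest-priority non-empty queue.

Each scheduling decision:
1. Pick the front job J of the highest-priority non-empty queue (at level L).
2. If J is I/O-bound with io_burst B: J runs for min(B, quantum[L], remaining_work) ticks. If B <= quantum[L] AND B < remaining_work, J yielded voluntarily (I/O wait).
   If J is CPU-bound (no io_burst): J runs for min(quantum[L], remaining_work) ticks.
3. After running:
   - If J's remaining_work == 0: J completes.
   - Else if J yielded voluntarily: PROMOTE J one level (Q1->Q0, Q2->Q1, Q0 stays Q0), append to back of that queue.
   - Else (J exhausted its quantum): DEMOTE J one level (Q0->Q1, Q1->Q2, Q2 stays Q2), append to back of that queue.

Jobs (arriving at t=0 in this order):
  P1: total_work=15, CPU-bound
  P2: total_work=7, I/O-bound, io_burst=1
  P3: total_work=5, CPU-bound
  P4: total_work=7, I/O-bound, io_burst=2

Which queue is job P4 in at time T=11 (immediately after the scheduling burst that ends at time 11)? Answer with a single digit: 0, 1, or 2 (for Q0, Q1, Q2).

t=0-2: P1@Q0 runs 2, rem=13, quantum used, demote→Q1. Q0=[P2,P3,P4] Q1=[P1] Q2=[]
t=2-3: P2@Q0 runs 1, rem=6, I/O yield, promote→Q0. Q0=[P3,P4,P2] Q1=[P1] Q2=[]
t=3-5: P3@Q0 runs 2, rem=3, quantum used, demote→Q1. Q0=[P4,P2] Q1=[P1,P3] Q2=[]
t=5-7: P4@Q0 runs 2, rem=5, I/O yield, promote→Q0. Q0=[P2,P4] Q1=[P1,P3] Q2=[]
t=7-8: P2@Q0 runs 1, rem=5, I/O yield, promote→Q0. Q0=[P4,P2] Q1=[P1,P3] Q2=[]
t=8-10: P4@Q0 runs 2, rem=3, I/O yield, promote→Q0. Q0=[P2,P4] Q1=[P1,P3] Q2=[]
t=10-11: P2@Q0 runs 1, rem=4, I/O yield, promote→Q0. Q0=[P4,P2] Q1=[P1,P3] Q2=[]
t=11-13: P4@Q0 runs 2, rem=1, I/O yield, promote→Q0. Q0=[P2,P4] Q1=[P1,P3] Q2=[]
t=13-14: P2@Q0 runs 1, rem=3, I/O yield, promote→Q0. Q0=[P4,P2] Q1=[P1,P3] Q2=[]
t=14-15: P4@Q0 runs 1, rem=0, completes. Q0=[P2] Q1=[P1,P3] Q2=[]
t=15-16: P2@Q0 runs 1, rem=2, I/O yield, promote→Q0. Q0=[P2] Q1=[P1,P3] Q2=[]
t=16-17: P2@Q0 runs 1, rem=1, I/O yield, promote→Q0. Q0=[P2] Q1=[P1,P3] Q2=[]
t=17-18: P2@Q0 runs 1, rem=0, completes. Q0=[] Q1=[P1,P3] Q2=[]
t=18-23: P1@Q1 runs 5, rem=8, quantum used, demote→Q2. Q0=[] Q1=[P3] Q2=[P1]
t=23-26: P3@Q1 runs 3, rem=0, completes. Q0=[] Q1=[] Q2=[P1]
t=26-34: P1@Q2 runs 8, rem=0, completes. Q0=[] Q1=[] Q2=[]

Answer: 0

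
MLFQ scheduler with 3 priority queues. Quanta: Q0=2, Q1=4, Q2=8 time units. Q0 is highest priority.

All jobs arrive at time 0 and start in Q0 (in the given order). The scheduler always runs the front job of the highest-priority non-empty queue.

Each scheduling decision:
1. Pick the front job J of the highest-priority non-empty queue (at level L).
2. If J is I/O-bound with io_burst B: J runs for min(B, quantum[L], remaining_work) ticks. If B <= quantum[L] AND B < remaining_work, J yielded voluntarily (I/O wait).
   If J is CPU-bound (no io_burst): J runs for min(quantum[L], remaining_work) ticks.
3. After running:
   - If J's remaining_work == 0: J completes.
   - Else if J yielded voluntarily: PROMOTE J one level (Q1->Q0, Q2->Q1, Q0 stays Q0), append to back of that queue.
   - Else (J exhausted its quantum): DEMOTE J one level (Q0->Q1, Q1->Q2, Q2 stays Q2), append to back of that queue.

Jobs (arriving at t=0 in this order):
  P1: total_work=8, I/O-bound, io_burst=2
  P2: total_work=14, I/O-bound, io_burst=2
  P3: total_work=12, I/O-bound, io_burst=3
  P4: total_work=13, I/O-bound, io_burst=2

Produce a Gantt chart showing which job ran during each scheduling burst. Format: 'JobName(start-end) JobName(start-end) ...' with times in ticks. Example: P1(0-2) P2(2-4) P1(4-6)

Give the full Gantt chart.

t=0-2: P1@Q0 runs 2, rem=6, I/O yield, promote→Q0. Q0=[P2,P3,P4,P1] Q1=[] Q2=[]
t=2-4: P2@Q0 runs 2, rem=12, I/O yield, promote→Q0. Q0=[P3,P4,P1,P2] Q1=[] Q2=[]
t=4-6: P3@Q0 runs 2, rem=10, quantum used, demote→Q1. Q0=[P4,P1,P2] Q1=[P3] Q2=[]
t=6-8: P4@Q0 runs 2, rem=11, I/O yield, promote→Q0. Q0=[P1,P2,P4] Q1=[P3] Q2=[]
t=8-10: P1@Q0 runs 2, rem=4, I/O yield, promote→Q0. Q0=[P2,P4,P1] Q1=[P3] Q2=[]
t=10-12: P2@Q0 runs 2, rem=10, I/O yield, promote→Q0. Q0=[P4,P1,P2] Q1=[P3] Q2=[]
t=12-14: P4@Q0 runs 2, rem=9, I/O yield, promote→Q0. Q0=[P1,P2,P4] Q1=[P3] Q2=[]
t=14-16: P1@Q0 runs 2, rem=2, I/O yield, promote→Q0. Q0=[P2,P4,P1] Q1=[P3] Q2=[]
t=16-18: P2@Q0 runs 2, rem=8, I/O yield, promote→Q0. Q0=[P4,P1,P2] Q1=[P3] Q2=[]
t=18-20: P4@Q0 runs 2, rem=7, I/O yield, promote→Q0. Q0=[P1,P2,P4] Q1=[P3] Q2=[]
t=20-22: P1@Q0 runs 2, rem=0, completes. Q0=[P2,P4] Q1=[P3] Q2=[]
t=22-24: P2@Q0 runs 2, rem=6, I/O yield, promote→Q0. Q0=[P4,P2] Q1=[P3] Q2=[]
t=24-26: P4@Q0 runs 2, rem=5, I/O yield, promote→Q0. Q0=[P2,P4] Q1=[P3] Q2=[]
t=26-28: P2@Q0 runs 2, rem=4, I/O yield, promote→Q0. Q0=[P4,P2] Q1=[P3] Q2=[]
t=28-30: P4@Q0 runs 2, rem=3, I/O yield, promote→Q0. Q0=[P2,P4] Q1=[P3] Q2=[]
t=30-32: P2@Q0 runs 2, rem=2, I/O yield, promote→Q0. Q0=[P4,P2] Q1=[P3] Q2=[]
t=32-34: P4@Q0 runs 2, rem=1, I/O yield, promote→Q0. Q0=[P2,P4] Q1=[P3] Q2=[]
t=34-36: P2@Q0 runs 2, rem=0, completes. Q0=[P4] Q1=[P3] Q2=[]
t=36-37: P4@Q0 runs 1, rem=0, completes. Q0=[] Q1=[P3] Q2=[]
t=37-40: P3@Q1 runs 3, rem=7, I/O yield, promote→Q0. Q0=[P3] Q1=[] Q2=[]
t=40-42: P3@Q0 runs 2, rem=5, quantum used, demote→Q1. Q0=[] Q1=[P3] Q2=[]
t=42-45: P3@Q1 runs 3, rem=2, I/O yield, promote→Q0. Q0=[P3] Q1=[] Q2=[]
t=45-47: P3@Q0 runs 2, rem=0, completes. Q0=[] Q1=[] Q2=[]

Answer: P1(0-2) P2(2-4) P3(4-6) P4(6-8) P1(8-10) P2(10-12) P4(12-14) P1(14-16) P2(16-18) P4(18-20) P1(20-22) P2(22-24) P4(24-26) P2(26-28) P4(28-30) P2(30-32) P4(32-34) P2(34-36) P4(36-37) P3(37-40) P3(40-42) P3(42-45) P3(45-47)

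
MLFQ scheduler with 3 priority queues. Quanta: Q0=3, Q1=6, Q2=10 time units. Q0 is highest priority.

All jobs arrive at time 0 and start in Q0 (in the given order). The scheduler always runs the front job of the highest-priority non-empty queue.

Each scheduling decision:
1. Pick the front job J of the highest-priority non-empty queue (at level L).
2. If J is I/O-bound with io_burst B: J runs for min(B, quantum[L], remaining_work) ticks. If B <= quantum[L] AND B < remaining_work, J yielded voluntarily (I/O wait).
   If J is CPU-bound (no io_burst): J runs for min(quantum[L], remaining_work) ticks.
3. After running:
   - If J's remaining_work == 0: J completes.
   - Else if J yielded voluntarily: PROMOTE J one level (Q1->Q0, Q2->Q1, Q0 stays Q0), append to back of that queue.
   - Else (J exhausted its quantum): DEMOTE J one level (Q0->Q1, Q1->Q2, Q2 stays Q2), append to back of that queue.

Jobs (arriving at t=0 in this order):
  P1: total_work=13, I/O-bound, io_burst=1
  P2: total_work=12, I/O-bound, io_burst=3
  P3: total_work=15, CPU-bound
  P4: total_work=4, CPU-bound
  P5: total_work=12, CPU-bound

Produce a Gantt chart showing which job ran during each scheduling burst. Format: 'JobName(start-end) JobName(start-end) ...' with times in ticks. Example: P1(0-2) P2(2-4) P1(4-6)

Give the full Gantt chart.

t=0-1: P1@Q0 runs 1, rem=12, I/O yield, promote→Q0. Q0=[P2,P3,P4,P5,P1] Q1=[] Q2=[]
t=1-4: P2@Q0 runs 3, rem=9, I/O yield, promote→Q0. Q0=[P3,P4,P5,P1,P2] Q1=[] Q2=[]
t=4-7: P3@Q0 runs 3, rem=12, quantum used, demote→Q1. Q0=[P4,P5,P1,P2] Q1=[P3] Q2=[]
t=7-10: P4@Q0 runs 3, rem=1, quantum used, demote→Q1. Q0=[P5,P1,P2] Q1=[P3,P4] Q2=[]
t=10-13: P5@Q0 runs 3, rem=9, quantum used, demote→Q1. Q0=[P1,P2] Q1=[P3,P4,P5] Q2=[]
t=13-14: P1@Q0 runs 1, rem=11, I/O yield, promote→Q0. Q0=[P2,P1] Q1=[P3,P4,P5] Q2=[]
t=14-17: P2@Q0 runs 3, rem=6, I/O yield, promote→Q0. Q0=[P1,P2] Q1=[P3,P4,P5] Q2=[]
t=17-18: P1@Q0 runs 1, rem=10, I/O yield, promote→Q0. Q0=[P2,P1] Q1=[P3,P4,P5] Q2=[]
t=18-21: P2@Q0 runs 3, rem=3, I/O yield, promote→Q0. Q0=[P1,P2] Q1=[P3,P4,P5] Q2=[]
t=21-22: P1@Q0 runs 1, rem=9, I/O yield, promote→Q0. Q0=[P2,P1] Q1=[P3,P4,P5] Q2=[]
t=22-25: P2@Q0 runs 3, rem=0, completes. Q0=[P1] Q1=[P3,P4,P5] Q2=[]
t=25-26: P1@Q0 runs 1, rem=8, I/O yield, promote→Q0. Q0=[P1] Q1=[P3,P4,P5] Q2=[]
t=26-27: P1@Q0 runs 1, rem=7, I/O yield, promote→Q0. Q0=[P1] Q1=[P3,P4,P5] Q2=[]
t=27-28: P1@Q0 runs 1, rem=6, I/O yield, promote→Q0. Q0=[P1] Q1=[P3,P4,P5] Q2=[]
t=28-29: P1@Q0 runs 1, rem=5, I/O yield, promote→Q0. Q0=[P1] Q1=[P3,P4,P5] Q2=[]
t=29-30: P1@Q0 runs 1, rem=4, I/O yield, promote→Q0. Q0=[P1] Q1=[P3,P4,P5] Q2=[]
t=30-31: P1@Q0 runs 1, rem=3, I/O yield, promote→Q0. Q0=[P1] Q1=[P3,P4,P5] Q2=[]
t=31-32: P1@Q0 runs 1, rem=2, I/O yield, promote→Q0. Q0=[P1] Q1=[P3,P4,P5] Q2=[]
t=32-33: P1@Q0 runs 1, rem=1, I/O yield, promote→Q0. Q0=[P1] Q1=[P3,P4,P5] Q2=[]
t=33-34: P1@Q0 runs 1, rem=0, completes. Q0=[] Q1=[P3,P4,P5] Q2=[]
t=34-40: P3@Q1 runs 6, rem=6, quantum used, demote→Q2. Q0=[] Q1=[P4,P5] Q2=[P3]
t=40-41: P4@Q1 runs 1, rem=0, completes. Q0=[] Q1=[P5] Q2=[P3]
t=41-47: P5@Q1 runs 6, rem=3, quantum used, demote→Q2. Q0=[] Q1=[] Q2=[P3,P5]
t=47-53: P3@Q2 runs 6, rem=0, completes. Q0=[] Q1=[] Q2=[P5]
t=53-56: P5@Q2 runs 3, rem=0, completes. Q0=[] Q1=[] Q2=[]

Answer: P1(0-1) P2(1-4) P3(4-7) P4(7-10) P5(10-13) P1(13-14) P2(14-17) P1(17-18) P2(18-21) P1(21-22) P2(22-25) P1(25-26) P1(26-27) P1(27-28) P1(28-29) P1(29-30) P1(30-31) P1(31-32) P1(32-33) P1(33-34) P3(34-40) P4(40-41) P5(41-47) P3(47-53) P5(53-56)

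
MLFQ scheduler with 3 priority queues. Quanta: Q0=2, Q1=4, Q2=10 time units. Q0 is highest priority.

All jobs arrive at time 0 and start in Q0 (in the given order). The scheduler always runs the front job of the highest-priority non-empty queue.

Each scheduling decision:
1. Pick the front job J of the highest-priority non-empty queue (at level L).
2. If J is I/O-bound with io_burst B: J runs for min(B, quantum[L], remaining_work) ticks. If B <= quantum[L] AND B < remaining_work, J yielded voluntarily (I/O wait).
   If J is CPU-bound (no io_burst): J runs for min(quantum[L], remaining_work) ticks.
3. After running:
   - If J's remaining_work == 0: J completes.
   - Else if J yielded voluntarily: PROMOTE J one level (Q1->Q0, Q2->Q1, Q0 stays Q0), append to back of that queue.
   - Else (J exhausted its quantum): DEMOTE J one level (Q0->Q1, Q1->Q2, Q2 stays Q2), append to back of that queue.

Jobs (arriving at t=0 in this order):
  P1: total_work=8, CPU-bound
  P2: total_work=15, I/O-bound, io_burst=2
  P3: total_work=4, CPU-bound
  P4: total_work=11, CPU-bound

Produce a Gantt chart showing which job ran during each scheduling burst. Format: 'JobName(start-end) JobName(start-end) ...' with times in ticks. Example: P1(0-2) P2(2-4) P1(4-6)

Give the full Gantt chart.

t=0-2: P1@Q0 runs 2, rem=6, quantum used, demote→Q1. Q0=[P2,P3,P4] Q1=[P1] Q2=[]
t=2-4: P2@Q0 runs 2, rem=13, I/O yield, promote→Q0. Q0=[P3,P4,P2] Q1=[P1] Q2=[]
t=4-6: P3@Q0 runs 2, rem=2, quantum used, demote→Q1. Q0=[P4,P2] Q1=[P1,P3] Q2=[]
t=6-8: P4@Q0 runs 2, rem=9, quantum used, demote→Q1. Q0=[P2] Q1=[P1,P3,P4] Q2=[]
t=8-10: P2@Q0 runs 2, rem=11, I/O yield, promote→Q0. Q0=[P2] Q1=[P1,P3,P4] Q2=[]
t=10-12: P2@Q0 runs 2, rem=9, I/O yield, promote→Q0. Q0=[P2] Q1=[P1,P3,P4] Q2=[]
t=12-14: P2@Q0 runs 2, rem=7, I/O yield, promote→Q0. Q0=[P2] Q1=[P1,P3,P4] Q2=[]
t=14-16: P2@Q0 runs 2, rem=5, I/O yield, promote→Q0. Q0=[P2] Q1=[P1,P3,P4] Q2=[]
t=16-18: P2@Q0 runs 2, rem=3, I/O yield, promote→Q0. Q0=[P2] Q1=[P1,P3,P4] Q2=[]
t=18-20: P2@Q0 runs 2, rem=1, I/O yield, promote→Q0. Q0=[P2] Q1=[P1,P3,P4] Q2=[]
t=20-21: P2@Q0 runs 1, rem=0, completes. Q0=[] Q1=[P1,P3,P4] Q2=[]
t=21-25: P1@Q1 runs 4, rem=2, quantum used, demote→Q2. Q0=[] Q1=[P3,P4] Q2=[P1]
t=25-27: P3@Q1 runs 2, rem=0, completes. Q0=[] Q1=[P4] Q2=[P1]
t=27-31: P4@Q1 runs 4, rem=5, quantum used, demote→Q2. Q0=[] Q1=[] Q2=[P1,P4]
t=31-33: P1@Q2 runs 2, rem=0, completes. Q0=[] Q1=[] Q2=[P4]
t=33-38: P4@Q2 runs 5, rem=0, completes. Q0=[] Q1=[] Q2=[]

Answer: P1(0-2) P2(2-4) P3(4-6) P4(6-8) P2(8-10) P2(10-12) P2(12-14) P2(14-16) P2(16-18) P2(18-20) P2(20-21) P1(21-25) P3(25-27) P4(27-31) P1(31-33) P4(33-38)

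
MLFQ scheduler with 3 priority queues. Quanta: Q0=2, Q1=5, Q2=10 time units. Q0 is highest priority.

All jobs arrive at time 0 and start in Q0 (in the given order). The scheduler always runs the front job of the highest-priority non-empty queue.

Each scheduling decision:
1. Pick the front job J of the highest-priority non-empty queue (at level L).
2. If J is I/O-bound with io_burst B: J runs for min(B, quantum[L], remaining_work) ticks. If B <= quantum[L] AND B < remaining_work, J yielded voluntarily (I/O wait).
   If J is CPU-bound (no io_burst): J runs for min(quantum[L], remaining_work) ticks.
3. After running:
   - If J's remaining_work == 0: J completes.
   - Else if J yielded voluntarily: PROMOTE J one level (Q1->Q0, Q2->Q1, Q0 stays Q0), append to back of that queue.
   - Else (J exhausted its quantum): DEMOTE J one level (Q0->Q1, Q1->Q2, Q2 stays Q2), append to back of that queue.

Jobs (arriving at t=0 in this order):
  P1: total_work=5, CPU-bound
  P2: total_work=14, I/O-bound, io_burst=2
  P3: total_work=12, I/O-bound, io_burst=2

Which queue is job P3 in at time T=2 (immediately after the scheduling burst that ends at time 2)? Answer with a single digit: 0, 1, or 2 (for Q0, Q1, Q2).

t=0-2: P1@Q0 runs 2, rem=3, quantum used, demote→Q1. Q0=[P2,P3] Q1=[P1] Q2=[]
t=2-4: P2@Q0 runs 2, rem=12, I/O yield, promote→Q0. Q0=[P3,P2] Q1=[P1] Q2=[]
t=4-6: P3@Q0 runs 2, rem=10, I/O yield, promote→Q0. Q0=[P2,P3] Q1=[P1] Q2=[]
t=6-8: P2@Q0 runs 2, rem=10, I/O yield, promote→Q0. Q0=[P3,P2] Q1=[P1] Q2=[]
t=8-10: P3@Q0 runs 2, rem=8, I/O yield, promote→Q0. Q0=[P2,P3] Q1=[P1] Q2=[]
t=10-12: P2@Q0 runs 2, rem=8, I/O yield, promote→Q0. Q0=[P3,P2] Q1=[P1] Q2=[]
t=12-14: P3@Q0 runs 2, rem=6, I/O yield, promote→Q0. Q0=[P2,P3] Q1=[P1] Q2=[]
t=14-16: P2@Q0 runs 2, rem=6, I/O yield, promote→Q0. Q0=[P3,P2] Q1=[P1] Q2=[]
t=16-18: P3@Q0 runs 2, rem=4, I/O yield, promote→Q0. Q0=[P2,P3] Q1=[P1] Q2=[]
t=18-20: P2@Q0 runs 2, rem=4, I/O yield, promote→Q0. Q0=[P3,P2] Q1=[P1] Q2=[]
t=20-22: P3@Q0 runs 2, rem=2, I/O yield, promote→Q0. Q0=[P2,P3] Q1=[P1] Q2=[]
t=22-24: P2@Q0 runs 2, rem=2, I/O yield, promote→Q0. Q0=[P3,P2] Q1=[P1] Q2=[]
t=24-26: P3@Q0 runs 2, rem=0, completes. Q0=[P2] Q1=[P1] Q2=[]
t=26-28: P2@Q0 runs 2, rem=0, completes. Q0=[] Q1=[P1] Q2=[]
t=28-31: P1@Q1 runs 3, rem=0, completes. Q0=[] Q1=[] Q2=[]

Answer: 0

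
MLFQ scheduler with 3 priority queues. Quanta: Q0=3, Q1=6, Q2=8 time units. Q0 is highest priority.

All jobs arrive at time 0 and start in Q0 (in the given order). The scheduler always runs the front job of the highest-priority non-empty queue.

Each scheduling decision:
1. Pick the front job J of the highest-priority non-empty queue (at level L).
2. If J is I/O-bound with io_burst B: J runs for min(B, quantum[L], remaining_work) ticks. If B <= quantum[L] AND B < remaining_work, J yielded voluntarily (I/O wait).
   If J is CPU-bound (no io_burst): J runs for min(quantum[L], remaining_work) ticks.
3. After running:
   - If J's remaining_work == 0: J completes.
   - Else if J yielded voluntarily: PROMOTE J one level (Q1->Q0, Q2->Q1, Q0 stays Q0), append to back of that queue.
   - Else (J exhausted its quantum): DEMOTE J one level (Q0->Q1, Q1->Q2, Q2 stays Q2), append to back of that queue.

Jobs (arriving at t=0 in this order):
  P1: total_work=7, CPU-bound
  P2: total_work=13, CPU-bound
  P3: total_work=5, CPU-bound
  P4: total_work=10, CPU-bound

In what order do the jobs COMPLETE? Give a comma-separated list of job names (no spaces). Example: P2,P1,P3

t=0-3: P1@Q0 runs 3, rem=4, quantum used, demote→Q1. Q0=[P2,P3,P4] Q1=[P1] Q2=[]
t=3-6: P2@Q0 runs 3, rem=10, quantum used, demote→Q1. Q0=[P3,P4] Q1=[P1,P2] Q2=[]
t=6-9: P3@Q0 runs 3, rem=2, quantum used, demote→Q1. Q0=[P4] Q1=[P1,P2,P3] Q2=[]
t=9-12: P4@Q0 runs 3, rem=7, quantum used, demote→Q1. Q0=[] Q1=[P1,P2,P3,P4] Q2=[]
t=12-16: P1@Q1 runs 4, rem=0, completes. Q0=[] Q1=[P2,P3,P4] Q2=[]
t=16-22: P2@Q1 runs 6, rem=4, quantum used, demote→Q2. Q0=[] Q1=[P3,P4] Q2=[P2]
t=22-24: P3@Q1 runs 2, rem=0, completes. Q0=[] Q1=[P4] Q2=[P2]
t=24-30: P4@Q1 runs 6, rem=1, quantum used, demote→Q2. Q0=[] Q1=[] Q2=[P2,P4]
t=30-34: P2@Q2 runs 4, rem=0, completes. Q0=[] Q1=[] Q2=[P4]
t=34-35: P4@Q2 runs 1, rem=0, completes. Q0=[] Q1=[] Q2=[]

Answer: P1,P3,P2,P4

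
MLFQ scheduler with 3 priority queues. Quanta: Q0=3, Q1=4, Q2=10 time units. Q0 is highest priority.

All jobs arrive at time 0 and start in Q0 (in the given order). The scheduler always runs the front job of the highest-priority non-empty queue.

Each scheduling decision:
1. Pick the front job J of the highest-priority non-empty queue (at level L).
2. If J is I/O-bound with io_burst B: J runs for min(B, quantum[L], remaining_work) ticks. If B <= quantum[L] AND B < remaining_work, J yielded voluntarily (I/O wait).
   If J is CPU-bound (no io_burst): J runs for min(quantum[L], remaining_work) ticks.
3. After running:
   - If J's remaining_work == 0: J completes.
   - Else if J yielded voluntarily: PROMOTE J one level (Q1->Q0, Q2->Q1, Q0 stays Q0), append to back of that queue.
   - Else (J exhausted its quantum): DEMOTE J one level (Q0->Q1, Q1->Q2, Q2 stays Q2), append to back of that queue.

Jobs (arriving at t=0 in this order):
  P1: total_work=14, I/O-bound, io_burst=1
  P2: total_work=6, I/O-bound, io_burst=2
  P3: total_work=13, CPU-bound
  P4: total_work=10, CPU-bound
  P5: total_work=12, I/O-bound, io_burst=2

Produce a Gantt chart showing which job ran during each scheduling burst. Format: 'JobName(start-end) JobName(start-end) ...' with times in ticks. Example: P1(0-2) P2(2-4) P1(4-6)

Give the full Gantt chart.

t=0-1: P1@Q0 runs 1, rem=13, I/O yield, promote→Q0. Q0=[P2,P3,P4,P5,P1] Q1=[] Q2=[]
t=1-3: P2@Q0 runs 2, rem=4, I/O yield, promote→Q0. Q0=[P3,P4,P5,P1,P2] Q1=[] Q2=[]
t=3-6: P3@Q0 runs 3, rem=10, quantum used, demote→Q1. Q0=[P4,P5,P1,P2] Q1=[P3] Q2=[]
t=6-9: P4@Q0 runs 3, rem=7, quantum used, demote→Q1. Q0=[P5,P1,P2] Q1=[P3,P4] Q2=[]
t=9-11: P5@Q0 runs 2, rem=10, I/O yield, promote→Q0. Q0=[P1,P2,P5] Q1=[P3,P4] Q2=[]
t=11-12: P1@Q0 runs 1, rem=12, I/O yield, promote→Q0. Q0=[P2,P5,P1] Q1=[P3,P4] Q2=[]
t=12-14: P2@Q0 runs 2, rem=2, I/O yield, promote→Q0. Q0=[P5,P1,P2] Q1=[P3,P4] Q2=[]
t=14-16: P5@Q0 runs 2, rem=8, I/O yield, promote→Q0. Q0=[P1,P2,P5] Q1=[P3,P4] Q2=[]
t=16-17: P1@Q0 runs 1, rem=11, I/O yield, promote→Q0. Q0=[P2,P5,P1] Q1=[P3,P4] Q2=[]
t=17-19: P2@Q0 runs 2, rem=0, completes. Q0=[P5,P1] Q1=[P3,P4] Q2=[]
t=19-21: P5@Q0 runs 2, rem=6, I/O yield, promote→Q0. Q0=[P1,P5] Q1=[P3,P4] Q2=[]
t=21-22: P1@Q0 runs 1, rem=10, I/O yield, promote→Q0. Q0=[P5,P1] Q1=[P3,P4] Q2=[]
t=22-24: P5@Q0 runs 2, rem=4, I/O yield, promote→Q0. Q0=[P1,P5] Q1=[P3,P4] Q2=[]
t=24-25: P1@Q0 runs 1, rem=9, I/O yield, promote→Q0. Q0=[P5,P1] Q1=[P3,P4] Q2=[]
t=25-27: P5@Q0 runs 2, rem=2, I/O yield, promote→Q0. Q0=[P1,P5] Q1=[P3,P4] Q2=[]
t=27-28: P1@Q0 runs 1, rem=8, I/O yield, promote→Q0. Q0=[P5,P1] Q1=[P3,P4] Q2=[]
t=28-30: P5@Q0 runs 2, rem=0, completes. Q0=[P1] Q1=[P3,P4] Q2=[]
t=30-31: P1@Q0 runs 1, rem=7, I/O yield, promote→Q0. Q0=[P1] Q1=[P3,P4] Q2=[]
t=31-32: P1@Q0 runs 1, rem=6, I/O yield, promote→Q0. Q0=[P1] Q1=[P3,P4] Q2=[]
t=32-33: P1@Q0 runs 1, rem=5, I/O yield, promote→Q0. Q0=[P1] Q1=[P3,P4] Q2=[]
t=33-34: P1@Q0 runs 1, rem=4, I/O yield, promote→Q0. Q0=[P1] Q1=[P3,P4] Q2=[]
t=34-35: P1@Q0 runs 1, rem=3, I/O yield, promote→Q0. Q0=[P1] Q1=[P3,P4] Q2=[]
t=35-36: P1@Q0 runs 1, rem=2, I/O yield, promote→Q0. Q0=[P1] Q1=[P3,P4] Q2=[]
t=36-37: P1@Q0 runs 1, rem=1, I/O yield, promote→Q0. Q0=[P1] Q1=[P3,P4] Q2=[]
t=37-38: P1@Q0 runs 1, rem=0, completes. Q0=[] Q1=[P3,P4] Q2=[]
t=38-42: P3@Q1 runs 4, rem=6, quantum used, demote→Q2. Q0=[] Q1=[P4] Q2=[P3]
t=42-46: P4@Q1 runs 4, rem=3, quantum used, demote→Q2. Q0=[] Q1=[] Q2=[P3,P4]
t=46-52: P3@Q2 runs 6, rem=0, completes. Q0=[] Q1=[] Q2=[P4]
t=52-55: P4@Q2 runs 3, rem=0, completes. Q0=[] Q1=[] Q2=[]

Answer: P1(0-1) P2(1-3) P3(3-6) P4(6-9) P5(9-11) P1(11-12) P2(12-14) P5(14-16) P1(16-17) P2(17-19) P5(19-21) P1(21-22) P5(22-24) P1(24-25) P5(25-27) P1(27-28) P5(28-30) P1(30-31) P1(31-32) P1(32-33) P1(33-34) P1(34-35) P1(35-36) P1(36-37) P1(37-38) P3(38-42) P4(42-46) P3(46-52) P4(52-55)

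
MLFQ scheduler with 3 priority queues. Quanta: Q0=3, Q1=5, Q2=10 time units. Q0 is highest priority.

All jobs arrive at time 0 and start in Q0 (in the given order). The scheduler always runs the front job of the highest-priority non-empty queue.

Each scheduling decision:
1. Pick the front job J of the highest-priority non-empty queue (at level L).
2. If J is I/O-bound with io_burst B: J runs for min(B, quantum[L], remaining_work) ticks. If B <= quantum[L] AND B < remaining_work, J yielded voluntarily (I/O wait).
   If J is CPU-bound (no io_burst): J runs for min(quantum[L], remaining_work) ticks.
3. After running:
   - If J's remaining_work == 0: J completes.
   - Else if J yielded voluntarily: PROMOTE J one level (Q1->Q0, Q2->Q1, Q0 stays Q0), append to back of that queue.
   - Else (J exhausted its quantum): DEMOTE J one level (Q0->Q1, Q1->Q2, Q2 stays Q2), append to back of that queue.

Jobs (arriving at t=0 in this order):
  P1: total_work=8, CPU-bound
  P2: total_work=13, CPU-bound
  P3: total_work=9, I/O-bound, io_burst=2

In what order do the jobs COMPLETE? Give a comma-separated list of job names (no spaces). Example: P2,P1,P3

t=0-3: P1@Q0 runs 3, rem=5, quantum used, demote→Q1. Q0=[P2,P3] Q1=[P1] Q2=[]
t=3-6: P2@Q0 runs 3, rem=10, quantum used, demote→Q1. Q0=[P3] Q1=[P1,P2] Q2=[]
t=6-8: P3@Q0 runs 2, rem=7, I/O yield, promote→Q0. Q0=[P3] Q1=[P1,P2] Q2=[]
t=8-10: P3@Q0 runs 2, rem=5, I/O yield, promote→Q0. Q0=[P3] Q1=[P1,P2] Q2=[]
t=10-12: P3@Q0 runs 2, rem=3, I/O yield, promote→Q0. Q0=[P3] Q1=[P1,P2] Q2=[]
t=12-14: P3@Q0 runs 2, rem=1, I/O yield, promote→Q0. Q0=[P3] Q1=[P1,P2] Q2=[]
t=14-15: P3@Q0 runs 1, rem=0, completes. Q0=[] Q1=[P1,P2] Q2=[]
t=15-20: P1@Q1 runs 5, rem=0, completes. Q0=[] Q1=[P2] Q2=[]
t=20-25: P2@Q1 runs 5, rem=5, quantum used, demote→Q2. Q0=[] Q1=[] Q2=[P2]
t=25-30: P2@Q2 runs 5, rem=0, completes. Q0=[] Q1=[] Q2=[]

Answer: P3,P1,P2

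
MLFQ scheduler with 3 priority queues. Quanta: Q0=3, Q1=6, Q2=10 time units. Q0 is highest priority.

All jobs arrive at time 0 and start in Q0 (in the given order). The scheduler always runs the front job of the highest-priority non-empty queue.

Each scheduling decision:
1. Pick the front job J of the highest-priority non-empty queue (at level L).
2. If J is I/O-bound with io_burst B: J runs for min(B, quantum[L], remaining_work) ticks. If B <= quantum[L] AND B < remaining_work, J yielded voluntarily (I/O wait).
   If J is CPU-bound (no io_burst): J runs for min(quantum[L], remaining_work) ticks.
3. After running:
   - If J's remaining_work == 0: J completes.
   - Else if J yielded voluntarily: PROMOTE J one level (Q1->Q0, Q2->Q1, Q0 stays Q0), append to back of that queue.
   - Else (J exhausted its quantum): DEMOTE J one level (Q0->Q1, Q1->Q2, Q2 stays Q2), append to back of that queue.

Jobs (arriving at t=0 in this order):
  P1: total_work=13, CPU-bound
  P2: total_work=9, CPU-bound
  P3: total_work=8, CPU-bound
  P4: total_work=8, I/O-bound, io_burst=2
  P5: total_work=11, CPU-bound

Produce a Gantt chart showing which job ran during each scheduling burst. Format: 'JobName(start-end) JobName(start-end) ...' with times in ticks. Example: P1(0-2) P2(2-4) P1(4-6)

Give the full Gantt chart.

t=0-3: P1@Q0 runs 3, rem=10, quantum used, demote→Q1. Q0=[P2,P3,P4,P5] Q1=[P1] Q2=[]
t=3-6: P2@Q0 runs 3, rem=6, quantum used, demote→Q1. Q0=[P3,P4,P5] Q1=[P1,P2] Q2=[]
t=6-9: P3@Q0 runs 3, rem=5, quantum used, demote→Q1. Q0=[P4,P5] Q1=[P1,P2,P3] Q2=[]
t=9-11: P4@Q0 runs 2, rem=6, I/O yield, promote→Q0. Q0=[P5,P4] Q1=[P1,P2,P3] Q2=[]
t=11-14: P5@Q0 runs 3, rem=8, quantum used, demote→Q1. Q0=[P4] Q1=[P1,P2,P3,P5] Q2=[]
t=14-16: P4@Q0 runs 2, rem=4, I/O yield, promote→Q0. Q0=[P4] Q1=[P1,P2,P3,P5] Q2=[]
t=16-18: P4@Q0 runs 2, rem=2, I/O yield, promote→Q0. Q0=[P4] Q1=[P1,P2,P3,P5] Q2=[]
t=18-20: P4@Q0 runs 2, rem=0, completes. Q0=[] Q1=[P1,P2,P3,P5] Q2=[]
t=20-26: P1@Q1 runs 6, rem=4, quantum used, demote→Q2. Q0=[] Q1=[P2,P3,P5] Q2=[P1]
t=26-32: P2@Q1 runs 6, rem=0, completes. Q0=[] Q1=[P3,P5] Q2=[P1]
t=32-37: P3@Q1 runs 5, rem=0, completes. Q0=[] Q1=[P5] Q2=[P1]
t=37-43: P5@Q1 runs 6, rem=2, quantum used, demote→Q2. Q0=[] Q1=[] Q2=[P1,P5]
t=43-47: P1@Q2 runs 4, rem=0, completes. Q0=[] Q1=[] Q2=[P5]
t=47-49: P5@Q2 runs 2, rem=0, completes. Q0=[] Q1=[] Q2=[]

Answer: P1(0-3) P2(3-6) P3(6-9) P4(9-11) P5(11-14) P4(14-16) P4(16-18) P4(18-20) P1(20-26) P2(26-32) P3(32-37) P5(37-43) P1(43-47) P5(47-49)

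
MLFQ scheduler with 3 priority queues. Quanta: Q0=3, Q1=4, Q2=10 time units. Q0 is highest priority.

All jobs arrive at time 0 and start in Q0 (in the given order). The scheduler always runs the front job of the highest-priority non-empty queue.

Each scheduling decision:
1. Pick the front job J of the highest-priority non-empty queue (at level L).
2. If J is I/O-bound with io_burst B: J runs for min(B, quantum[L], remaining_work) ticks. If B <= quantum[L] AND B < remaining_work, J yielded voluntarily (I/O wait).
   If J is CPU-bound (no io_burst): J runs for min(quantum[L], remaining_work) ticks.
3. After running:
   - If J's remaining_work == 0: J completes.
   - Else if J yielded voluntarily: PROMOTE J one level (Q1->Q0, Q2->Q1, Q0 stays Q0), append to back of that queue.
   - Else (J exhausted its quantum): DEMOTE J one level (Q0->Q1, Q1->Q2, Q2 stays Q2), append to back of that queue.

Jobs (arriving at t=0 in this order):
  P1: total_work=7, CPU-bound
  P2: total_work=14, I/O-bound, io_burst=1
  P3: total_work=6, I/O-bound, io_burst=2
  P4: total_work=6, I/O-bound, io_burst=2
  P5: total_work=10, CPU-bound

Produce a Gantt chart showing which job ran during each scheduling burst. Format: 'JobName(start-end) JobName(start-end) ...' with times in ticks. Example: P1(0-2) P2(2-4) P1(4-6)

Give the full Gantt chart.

t=0-3: P1@Q0 runs 3, rem=4, quantum used, demote→Q1. Q0=[P2,P3,P4,P5] Q1=[P1] Q2=[]
t=3-4: P2@Q0 runs 1, rem=13, I/O yield, promote→Q0. Q0=[P3,P4,P5,P2] Q1=[P1] Q2=[]
t=4-6: P3@Q0 runs 2, rem=4, I/O yield, promote→Q0. Q0=[P4,P5,P2,P3] Q1=[P1] Q2=[]
t=6-8: P4@Q0 runs 2, rem=4, I/O yield, promote→Q0. Q0=[P5,P2,P3,P4] Q1=[P1] Q2=[]
t=8-11: P5@Q0 runs 3, rem=7, quantum used, demote→Q1. Q0=[P2,P3,P4] Q1=[P1,P5] Q2=[]
t=11-12: P2@Q0 runs 1, rem=12, I/O yield, promote→Q0. Q0=[P3,P4,P2] Q1=[P1,P5] Q2=[]
t=12-14: P3@Q0 runs 2, rem=2, I/O yield, promote→Q0. Q0=[P4,P2,P3] Q1=[P1,P5] Q2=[]
t=14-16: P4@Q0 runs 2, rem=2, I/O yield, promote→Q0. Q0=[P2,P3,P4] Q1=[P1,P5] Q2=[]
t=16-17: P2@Q0 runs 1, rem=11, I/O yield, promote→Q0. Q0=[P3,P4,P2] Q1=[P1,P5] Q2=[]
t=17-19: P3@Q0 runs 2, rem=0, completes. Q0=[P4,P2] Q1=[P1,P5] Q2=[]
t=19-21: P4@Q0 runs 2, rem=0, completes. Q0=[P2] Q1=[P1,P5] Q2=[]
t=21-22: P2@Q0 runs 1, rem=10, I/O yield, promote→Q0. Q0=[P2] Q1=[P1,P5] Q2=[]
t=22-23: P2@Q0 runs 1, rem=9, I/O yield, promote→Q0. Q0=[P2] Q1=[P1,P5] Q2=[]
t=23-24: P2@Q0 runs 1, rem=8, I/O yield, promote→Q0. Q0=[P2] Q1=[P1,P5] Q2=[]
t=24-25: P2@Q0 runs 1, rem=7, I/O yield, promote→Q0. Q0=[P2] Q1=[P1,P5] Q2=[]
t=25-26: P2@Q0 runs 1, rem=6, I/O yield, promote→Q0. Q0=[P2] Q1=[P1,P5] Q2=[]
t=26-27: P2@Q0 runs 1, rem=5, I/O yield, promote→Q0. Q0=[P2] Q1=[P1,P5] Q2=[]
t=27-28: P2@Q0 runs 1, rem=4, I/O yield, promote→Q0. Q0=[P2] Q1=[P1,P5] Q2=[]
t=28-29: P2@Q0 runs 1, rem=3, I/O yield, promote→Q0. Q0=[P2] Q1=[P1,P5] Q2=[]
t=29-30: P2@Q0 runs 1, rem=2, I/O yield, promote→Q0. Q0=[P2] Q1=[P1,P5] Q2=[]
t=30-31: P2@Q0 runs 1, rem=1, I/O yield, promote→Q0. Q0=[P2] Q1=[P1,P5] Q2=[]
t=31-32: P2@Q0 runs 1, rem=0, completes. Q0=[] Q1=[P1,P5] Q2=[]
t=32-36: P1@Q1 runs 4, rem=0, completes. Q0=[] Q1=[P5] Q2=[]
t=36-40: P5@Q1 runs 4, rem=3, quantum used, demote→Q2. Q0=[] Q1=[] Q2=[P5]
t=40-43: P5@Q2 runs 3, rem=0, completes. Q0=[] Q1=[] Q2=[]

Answer: P1(0-3) P2(3-4) P3(4-6) P4(6-8) P5(8-11) P2(11-12) P3(12-14) P4(14-16) P2(16-17) P3(17-19) P4(19-21) P2(21-22) P2(22-23) P2(23-24) P2(24-25) P2(25-26) P2(26-27) P2(27-28) P2(28-29) P2(29-30) P2(30-31) P2(31-32) P1(32-36) P5(36-40) P5(40-43)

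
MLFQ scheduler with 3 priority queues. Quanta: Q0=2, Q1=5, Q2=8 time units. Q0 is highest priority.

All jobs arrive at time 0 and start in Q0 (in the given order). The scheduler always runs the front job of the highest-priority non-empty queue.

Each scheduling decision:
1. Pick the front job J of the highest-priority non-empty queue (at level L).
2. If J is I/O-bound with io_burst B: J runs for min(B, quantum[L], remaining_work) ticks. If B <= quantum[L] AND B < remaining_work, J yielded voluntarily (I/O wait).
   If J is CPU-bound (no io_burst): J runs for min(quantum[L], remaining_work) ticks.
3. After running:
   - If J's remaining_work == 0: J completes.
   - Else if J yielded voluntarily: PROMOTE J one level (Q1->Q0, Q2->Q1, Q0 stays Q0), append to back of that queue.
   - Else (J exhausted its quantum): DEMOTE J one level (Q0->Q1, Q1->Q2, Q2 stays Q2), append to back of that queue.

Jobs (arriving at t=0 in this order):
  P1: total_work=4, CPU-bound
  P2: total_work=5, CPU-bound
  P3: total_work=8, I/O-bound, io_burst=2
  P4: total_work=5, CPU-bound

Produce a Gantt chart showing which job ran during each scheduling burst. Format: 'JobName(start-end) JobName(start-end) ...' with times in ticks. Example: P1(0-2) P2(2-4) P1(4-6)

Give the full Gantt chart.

Answer: P1(0-2) P2(2-4) P3(4-6) P4(6-8) P3(8-10) P3(10-12) P3(12-14) P1(14-16) P2(16-19) P4(19-22)

Derivation:
t=0-2: P1@Q0 runs 2, rem=2, quantum used, demote→Q1. Q0=[P2,P3,P4] Q1=[P1] Q2=[]
t=2-4: P2@Q0 runs 2, rem=3, quantum used, demote→Q1. Q0=[P3,P4] Q1=[P1,P2] Q2=[]
t=4-6: P3@Q0 runs 2, rem=6, I/O yield, promote→Q0. Q0=[P4,P3] Q1=[P1,P2] Q2=[]
t=6-8: P4@Q0 runs 2, rem=3, quantum used, demote→Q1. Q0=[P3] Q1=[P1,P2,P4] Q2=[]
t=8-10: P3@Q0 runs 2, rem=4, I/O yield, promote→Q0. Q0=[P3] Q1=[P1,P2,P4] Q2=[]
t=10-12: P3@Q0 runs 2, rem=2, I/O yield, promote→Q0. Q0=[P3] Q1=[P1,P2,P4] Q2=[]
t=12-14: P3@Q0 runs 2, rem=0, completes. Q0=[] Q1=[P1,P2,P4] Q2=[]
t=14-16: P1@Q1 runs 2, rem=0, completes. Q0=[] Q1=[P2,P4] Q2=[]
t=16-19: P2@Q1 runs 3, rem=0, completes. Q0=[] Q1=[P4] Q2=[]
t=19-22: P4@Q1 runs 3, rem=0, completes. Q0=[] Q1=[] Q2=[]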